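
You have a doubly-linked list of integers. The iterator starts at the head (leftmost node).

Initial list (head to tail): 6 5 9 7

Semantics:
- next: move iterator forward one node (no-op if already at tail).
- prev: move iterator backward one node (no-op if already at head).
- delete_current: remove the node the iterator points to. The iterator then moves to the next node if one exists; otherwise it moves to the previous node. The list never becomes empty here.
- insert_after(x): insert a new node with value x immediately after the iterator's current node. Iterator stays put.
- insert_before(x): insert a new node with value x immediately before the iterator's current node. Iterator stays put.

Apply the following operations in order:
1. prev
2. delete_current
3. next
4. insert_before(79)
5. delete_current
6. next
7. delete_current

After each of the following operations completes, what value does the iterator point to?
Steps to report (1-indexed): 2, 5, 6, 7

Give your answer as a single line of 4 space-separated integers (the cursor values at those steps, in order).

After 1 (prev): list=[6, 5, 9, 7] cursor@6
After 2 (delete_current): list=[5, 9, 7] cursor@5
After 3 (next): list=[5, 9, 7] cursor@9
After 4 (insert_before(79)): list=[5, 79, 9, 7] cursor@9
After 5 (delete_current): list=[5, 79, 7] cursor@7
After 6 (next): list=[5, 79, 7] cursor@7
After 7 (delete_current): list=[5, 79] cursor@79

Answer: 5 7 7 79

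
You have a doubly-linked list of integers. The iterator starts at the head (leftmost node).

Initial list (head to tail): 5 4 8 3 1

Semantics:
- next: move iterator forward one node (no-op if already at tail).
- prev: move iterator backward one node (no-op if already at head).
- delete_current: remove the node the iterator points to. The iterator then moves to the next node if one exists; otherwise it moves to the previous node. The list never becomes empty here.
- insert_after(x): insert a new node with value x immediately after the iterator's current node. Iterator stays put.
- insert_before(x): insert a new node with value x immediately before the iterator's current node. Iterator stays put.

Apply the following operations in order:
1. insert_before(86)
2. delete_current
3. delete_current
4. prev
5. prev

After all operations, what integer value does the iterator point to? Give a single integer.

After 1 (insert_before(86)): list=[86, 5, 4, 8, 3, 1] cursor@5
After 2 (delete_current): list=[86, 4, 8, 3, 1] cursor@4
After 3 (delete_current): list=[86, 8, 3, 1] cursor@8
After 4 (prev): list=[86, 8, 3, 1] cursor@86
After 5 (prev): list=[86, 8, 3, 1] cursor@86

Answer: 86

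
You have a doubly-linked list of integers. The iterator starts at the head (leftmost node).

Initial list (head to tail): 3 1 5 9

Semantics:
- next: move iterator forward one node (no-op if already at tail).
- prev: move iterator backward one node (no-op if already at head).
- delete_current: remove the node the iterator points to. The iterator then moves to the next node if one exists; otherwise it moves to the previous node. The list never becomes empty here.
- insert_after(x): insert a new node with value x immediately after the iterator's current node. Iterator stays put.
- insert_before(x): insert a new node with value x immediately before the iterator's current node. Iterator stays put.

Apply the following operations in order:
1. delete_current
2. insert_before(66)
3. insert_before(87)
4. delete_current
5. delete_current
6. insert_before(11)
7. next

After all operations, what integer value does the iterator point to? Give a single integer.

After 1 (delete_current): list=[1, 5, 9] cursor@1
After 2 (insert_before(66)): list=[66, 1, 5, 9] cursor@1
After 3 (insert_before(87)): list=[66, 87, 1, 5, 9] cursor@1
After 4 (delete_current): list=[66, 87, 5, 9] cursor@5
After 5 (delete_current): list=[66, 87, 9] cursor@9
After 6 (insert_before(11)): list=[66, 87, 11, 9] cursor@9
After 7 (next): list=[66, 87, 11, 9] cursor@9

Answer: 9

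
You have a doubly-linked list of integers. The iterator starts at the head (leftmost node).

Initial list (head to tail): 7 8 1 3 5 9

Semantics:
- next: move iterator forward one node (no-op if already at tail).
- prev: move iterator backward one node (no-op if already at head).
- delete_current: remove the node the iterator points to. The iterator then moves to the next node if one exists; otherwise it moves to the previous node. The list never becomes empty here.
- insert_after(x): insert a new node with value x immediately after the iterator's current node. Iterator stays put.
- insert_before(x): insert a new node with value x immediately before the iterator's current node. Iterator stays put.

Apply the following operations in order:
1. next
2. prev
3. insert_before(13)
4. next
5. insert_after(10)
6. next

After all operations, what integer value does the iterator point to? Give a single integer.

Answer: 10

Derivation:
After 1 (next): list=[7, 8, 1, 3, 5, 9] cursor@8
After 2 (prev): list=[7, 8, 1, 3, 5, 9] cursor@7
After 3 (insert_before(13)): list=[13, 7, 8, 1, 3, 5, 9] cursor@7
After 4 (next): list=[13, 7, 8, 1, 3, 5, 9] cursor@8
After 5 (insert_after(10)): list=[13, 7, 8, 10, 1, 3, 5, 9] cursor@8
After 6 (next): list=[13, 7, 8, 10, 1, 3, 5, 9] cursor@10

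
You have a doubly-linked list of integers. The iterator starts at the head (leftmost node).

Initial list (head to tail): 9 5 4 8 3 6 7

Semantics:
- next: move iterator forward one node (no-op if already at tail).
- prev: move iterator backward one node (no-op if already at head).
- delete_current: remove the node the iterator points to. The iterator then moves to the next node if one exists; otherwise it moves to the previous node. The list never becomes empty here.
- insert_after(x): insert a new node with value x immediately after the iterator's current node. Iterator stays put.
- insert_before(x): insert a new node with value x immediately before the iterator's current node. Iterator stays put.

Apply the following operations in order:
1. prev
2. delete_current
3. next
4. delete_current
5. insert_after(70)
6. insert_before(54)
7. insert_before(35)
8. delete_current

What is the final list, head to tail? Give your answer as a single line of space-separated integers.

After 1 (prev): list=[9, 5, 4, 8, 3, 6, 7] cursor@9
After 2 (delete_current): list=[5, 4, 8, 3, 6, 7] cursor@5
After 3 (next): list=[5, 4, 8, 3, 6, 7] cursor@4
After 4 (delete_current): list=[5, 8, 3, 6, 7] cursor@8
After 5 (insert_after(70)): list=[5, 8, 70, 3, 6, 7] cursor@8
After 6 (insert_before(54)): list=[5, 54, 8, 70, 3, 6, 7] cursor@8
After 7 (insert_before(35)): list=[5, 54, 35, 8, 70, 3, 6, 7] cursor@8
After 8 (delete_current): list=[5, 54, 35, 70, 3, 6, 7] cursor@70

Answer: 5 54 35 70 3 6 7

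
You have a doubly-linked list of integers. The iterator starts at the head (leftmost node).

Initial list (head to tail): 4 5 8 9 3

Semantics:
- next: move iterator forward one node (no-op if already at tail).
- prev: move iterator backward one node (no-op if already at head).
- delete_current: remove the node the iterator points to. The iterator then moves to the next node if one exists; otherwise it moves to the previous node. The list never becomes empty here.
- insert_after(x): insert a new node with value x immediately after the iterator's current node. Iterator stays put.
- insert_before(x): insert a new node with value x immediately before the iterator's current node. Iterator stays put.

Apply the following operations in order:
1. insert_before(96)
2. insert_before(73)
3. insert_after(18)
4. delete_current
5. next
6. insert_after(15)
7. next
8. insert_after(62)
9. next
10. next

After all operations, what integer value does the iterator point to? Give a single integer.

After 1 (insert_before(96)): list=[96, 4, 5, 8, 9, 3] cursor@4
After 2 (insert_before(73)): list=[96, 73, 4, 5, 8, 9, 3] cursor@4
After 3 (insert_after(18)): list=[96, 73, 4, 18, 5, 8, 9, 3] cursor@4
After 4 (delete_current): list=[96, 73, 18, 5, 8, 9, 3] cursor@18
After 5 (next): list=[96, 73, 18, 5, 8, 9, 3] cursor@5
After 6 (insert_after(15)): list=[96, 73, 18, 5, 15, 8, 9, 3] cursor@5
After 7 (next): list=[96, 73, 18, 5, 15, 8, 9, 3] cursor@15
After 8 (insert_after(62)): list=[96, 73, 18, 5, 15, 62, 8, 9, 3] cursor@15
After 9 (next): list=[96, 73, 18, 5, 15, 62, 8, 9, 3] cursor@62
After 10 (next): list=[96, 73, 18, 5, 15, 62, 8, 9, 3] cursor@8

Answer: 8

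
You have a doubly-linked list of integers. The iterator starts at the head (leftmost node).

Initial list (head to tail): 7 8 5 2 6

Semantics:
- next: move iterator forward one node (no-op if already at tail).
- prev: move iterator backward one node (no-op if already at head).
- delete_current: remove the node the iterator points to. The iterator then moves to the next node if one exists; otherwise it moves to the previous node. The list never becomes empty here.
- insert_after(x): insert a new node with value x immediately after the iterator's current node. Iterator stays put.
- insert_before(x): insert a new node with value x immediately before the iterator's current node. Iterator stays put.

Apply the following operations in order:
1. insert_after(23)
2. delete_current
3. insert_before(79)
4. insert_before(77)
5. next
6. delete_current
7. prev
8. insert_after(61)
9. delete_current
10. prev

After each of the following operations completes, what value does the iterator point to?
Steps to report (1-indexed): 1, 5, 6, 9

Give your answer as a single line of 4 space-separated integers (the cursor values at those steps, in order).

After 1 (insert_after(23)): list=[7, 23, 8, 5, 2, 6] cursor@7
After 2 (delete_current): list=[23, 8, 5, 2, 6] cursor@23
After 3 (insert_before(79)): list=[79, 23, 8, 5, 2, 6] cursor@23
After 4 (insert_before(77)): list=[79, 77, 23, 8, 5, 2, 6] cursor@23
After 5 (next): list=[79, 77, 23, 8, 5, 2, 6] cursor@8
After 6 (delete_current): list=[79, 77, 23, 5, 2, 6] cursor@5
After 7 (prev): list=[79, 77, 23, 5, 2, 6] cursor@23
After 8 (insert_after(61)): list=[79, 77, 23, 61, 5, 2, 6] cursor@23
After 9 (delete_current): list=[79, 77, 61, 5, 2, 6] cursor@61
After 10 (prev): list=[79, 77, 61, 5, 2, 6] cursor@77

Answer: 7 8 5 61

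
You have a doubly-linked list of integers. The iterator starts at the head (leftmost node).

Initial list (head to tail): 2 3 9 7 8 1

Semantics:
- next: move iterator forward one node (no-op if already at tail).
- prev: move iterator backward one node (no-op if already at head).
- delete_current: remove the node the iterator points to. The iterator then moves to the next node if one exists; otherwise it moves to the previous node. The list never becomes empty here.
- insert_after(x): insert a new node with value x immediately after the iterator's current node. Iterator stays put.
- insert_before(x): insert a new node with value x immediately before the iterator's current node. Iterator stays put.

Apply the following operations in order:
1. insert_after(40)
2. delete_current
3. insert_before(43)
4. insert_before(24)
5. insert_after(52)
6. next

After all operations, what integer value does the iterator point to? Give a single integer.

After 1 (insert_after(40)): list=[2, 40, 3, 9, 7, 8, 1] cursor@2
After 2 (delete_current): list=[40, 3, 9, 7, 8, 1] cursor@40
After 3 (insert_before(43)): list=[43, 40, 3, 9, 7, 8, 1] cursor@40
After 4 (insert_before(24)): list=[43, 24, 40, 3, 9, 7, 8, 1] cursor@40
After 5 (insert_after(52)): list=[43, 24, 40, 52, 3, 9, 7, 8, 1] cursor@40
After 6 (next): list=[43, 24, 40, 52, 3, 9, 7, 8, 1] cursor@52

Answer: 52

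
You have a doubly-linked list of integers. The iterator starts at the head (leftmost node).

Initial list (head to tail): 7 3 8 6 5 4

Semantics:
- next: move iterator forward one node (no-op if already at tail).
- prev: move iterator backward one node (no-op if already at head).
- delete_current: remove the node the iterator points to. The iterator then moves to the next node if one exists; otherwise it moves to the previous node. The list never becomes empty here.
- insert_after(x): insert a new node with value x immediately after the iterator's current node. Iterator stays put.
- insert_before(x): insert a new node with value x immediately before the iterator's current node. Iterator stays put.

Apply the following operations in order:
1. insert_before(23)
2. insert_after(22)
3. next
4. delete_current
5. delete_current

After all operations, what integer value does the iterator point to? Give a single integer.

After 1 (insert_before(23)): list=[23, 7, 3, 8, 6, 5, 4] cursor@7
After 2 (insert_after(22)): list=[23, 7, 22, 3, 8, 6, 5, 4] cursor@7
After 3 (next): list=[23, 7, 22, 3, 8, 6, 5, 4] cursor@22
After 4 (delete_current): list=[23, 7, 3, 8, 6, 5, 4] cursor@3
After 5 (delete_current): list=[23, 7, 8, 6, 5, 4] cursor@8

Answer: 8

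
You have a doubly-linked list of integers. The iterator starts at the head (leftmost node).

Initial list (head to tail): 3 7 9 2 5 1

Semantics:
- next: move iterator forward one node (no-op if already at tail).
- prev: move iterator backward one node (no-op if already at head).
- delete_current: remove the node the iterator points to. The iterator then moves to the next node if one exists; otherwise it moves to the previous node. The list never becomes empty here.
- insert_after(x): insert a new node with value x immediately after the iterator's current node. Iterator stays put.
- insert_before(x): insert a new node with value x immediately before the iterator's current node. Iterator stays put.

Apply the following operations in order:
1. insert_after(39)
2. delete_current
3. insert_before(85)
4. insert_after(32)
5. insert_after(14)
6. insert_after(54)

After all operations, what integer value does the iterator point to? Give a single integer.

Answer: 39

Derivation:
After 1 (insert_after(39)): list=[3, 39, 7, 9, 2, 5, 1] cursor@3
After 2 (delete_current): list=[39, 7, 9, 2, 5, 1] cursor@39
After 3 (insert_before(85)): list=[85, 39, 7, 9, 2, 5, 1] cursor@39
After 4 (insert_after(32)): list=[85, 39, 32, 7, 9, 2, 5, 1] cursor@39
After 5 (insert_after(14)): list=[85, 39, 14, 32, 7, 9, 2, 5, 1] cursor@39
After 6 (insert_after(54)): list=[85, 39, 54, 14, 32, 7, 9, 2, 5, 1] cursor@39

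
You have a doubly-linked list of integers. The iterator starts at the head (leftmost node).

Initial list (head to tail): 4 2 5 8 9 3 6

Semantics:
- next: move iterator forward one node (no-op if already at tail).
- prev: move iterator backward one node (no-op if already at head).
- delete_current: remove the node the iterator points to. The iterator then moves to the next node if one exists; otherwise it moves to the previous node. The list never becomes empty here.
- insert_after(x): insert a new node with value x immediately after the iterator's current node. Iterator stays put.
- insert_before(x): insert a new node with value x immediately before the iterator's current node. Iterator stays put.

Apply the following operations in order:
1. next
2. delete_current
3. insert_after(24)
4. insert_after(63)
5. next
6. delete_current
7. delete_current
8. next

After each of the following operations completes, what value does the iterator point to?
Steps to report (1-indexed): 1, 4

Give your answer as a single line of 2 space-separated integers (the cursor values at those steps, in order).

After 1 (next): list=[4, 2, 5, 8, 9, 3, 6] cursor@2
After 2 (delete_current): list=[4, 5, 8, 9, 3, 6] cursor@5
After 3 (insert_after(24)): list=[4, 5, 24, 8, 9, 3, 6] cursor@5
After 4 (insert_after(63)): list=[4, 5, 63, 24, 8, 9, 3, 6] cursor@5
After 5 (next): list=[4, 5, 63, 24, 8, 9, 3, 6] cursor@63
After 6 (delete_current): list=[4, 5, 24, 8, 9, 3, 6] cursor@24
After 7 (delete_current): list=[4, 5, 8, 9, 3, 6] cursor@8
After 8 (next): list=[4, 5, 8, 9, 3, 6] cursor@9

Answer: 2 5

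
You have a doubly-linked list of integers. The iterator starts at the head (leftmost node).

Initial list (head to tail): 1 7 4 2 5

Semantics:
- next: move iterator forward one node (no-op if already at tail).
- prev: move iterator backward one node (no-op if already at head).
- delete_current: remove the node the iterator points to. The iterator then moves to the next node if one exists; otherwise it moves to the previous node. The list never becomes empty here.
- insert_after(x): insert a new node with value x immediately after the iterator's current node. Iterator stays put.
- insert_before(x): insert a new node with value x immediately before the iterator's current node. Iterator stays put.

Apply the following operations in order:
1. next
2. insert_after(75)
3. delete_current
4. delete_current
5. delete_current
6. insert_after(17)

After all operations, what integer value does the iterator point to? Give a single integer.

After 1 (next): list=[1, 7, 4, 2, 5] cursor@7
After 2 (insert_after(75)): list=[1, 7, 75, 4, 2, 5] cursor@7
After 3 (delete_current): list=[1, 75, 4, 2, 5] cursor@75
After 4 (delete_current): list=[1, 4, 2, 5] cursor@4
After 5 (delete_current): list=[1, 2, 5] cursor@2
After 6 (insert_after(17)): list=[1, 2, 17, 5] cursor@2

Answer: 2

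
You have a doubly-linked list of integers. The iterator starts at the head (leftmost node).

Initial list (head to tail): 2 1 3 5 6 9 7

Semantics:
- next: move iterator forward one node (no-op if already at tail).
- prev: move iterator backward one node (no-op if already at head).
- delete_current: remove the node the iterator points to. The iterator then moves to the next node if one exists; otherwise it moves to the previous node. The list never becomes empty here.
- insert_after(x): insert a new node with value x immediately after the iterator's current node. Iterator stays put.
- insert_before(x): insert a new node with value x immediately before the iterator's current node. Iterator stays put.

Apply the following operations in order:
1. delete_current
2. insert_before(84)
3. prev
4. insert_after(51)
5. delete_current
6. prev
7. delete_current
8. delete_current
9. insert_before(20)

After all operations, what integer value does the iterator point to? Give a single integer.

After 1 (delete_current): list=[1, 3, 5, 6, 9, 7] cursor@1
After 2 (insert_before(84)): list=[84, 1, 3, 5, 6, 9, 7] cursor@1
After 3 (prev): list=[84, 1, 3, 5, 6, 9, 7] cursor@84
After 4 (insert_after(51)): list=[84, 51, 1, 3, 5, 6, 9, 7] cursor@84
After 5 (delete_current): list=[51, 1, 3, 5, 6, 9, 7] cursor@51
After 6 (prev): list=[51, 1, 3, 5, 6, 9, 7] cursor@51
After 7 (delete_current): list=[1, 3, 5, 6, 9, 7] cursor@1
After 8 (delete_current): list=[3, 5, 6, 9, 7] cursor@3
After 9 (insert_before(20)): list=[20, 3, 5, 6, 9, 7] cursor@3

Answer: 3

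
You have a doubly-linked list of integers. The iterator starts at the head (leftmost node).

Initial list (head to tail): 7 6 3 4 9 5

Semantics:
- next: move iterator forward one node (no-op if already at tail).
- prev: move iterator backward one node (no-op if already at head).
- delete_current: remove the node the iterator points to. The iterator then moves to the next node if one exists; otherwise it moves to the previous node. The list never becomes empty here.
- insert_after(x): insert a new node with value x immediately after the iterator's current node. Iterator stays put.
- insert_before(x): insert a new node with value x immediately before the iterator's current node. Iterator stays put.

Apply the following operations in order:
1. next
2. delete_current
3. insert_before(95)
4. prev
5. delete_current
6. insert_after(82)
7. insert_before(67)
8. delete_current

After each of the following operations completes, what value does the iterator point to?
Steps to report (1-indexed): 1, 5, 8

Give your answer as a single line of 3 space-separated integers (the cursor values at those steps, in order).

After 1 (next): list=[7, 6, 3, 4, 9, 5] cursor@6
After 2 (delete_current): list=[7, 3, 4, 9, 5] cursor@3
After 3 (insert_before(95)): list=[7, 95, 3, 4, 9, 5] cursor@3
After 4 (prev): list=[7, 95, 3, 4, 9, 5] cursor@95
After 5 (delete_current): list=[7, 3, 4, 9, 5] cursor@3
After 6 (insert_after(82)): list=[7, 3, 82, 4, 9, 5] cursor@3
After 7 (insert_before(67)): list=[7, 67, 3, 82, 4, 9, 5] cursor@3
After 8 (delete_current): list=[7, 67, 82, 4, 9, 5] cursor@82

Answer: 6 3 82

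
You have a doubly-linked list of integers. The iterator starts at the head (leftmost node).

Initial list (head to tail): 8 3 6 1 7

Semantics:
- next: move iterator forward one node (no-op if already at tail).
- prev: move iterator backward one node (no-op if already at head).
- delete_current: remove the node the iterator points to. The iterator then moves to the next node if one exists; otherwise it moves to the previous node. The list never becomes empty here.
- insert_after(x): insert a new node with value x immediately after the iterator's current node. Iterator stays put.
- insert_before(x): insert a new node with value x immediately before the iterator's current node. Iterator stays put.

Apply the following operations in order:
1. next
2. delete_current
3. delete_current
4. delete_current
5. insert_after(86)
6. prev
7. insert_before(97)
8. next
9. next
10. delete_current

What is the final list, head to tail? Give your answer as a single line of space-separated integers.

After 1 (next): list=[8, 3, 6, 1, 7] cursor@3
After 2 (delete_current): list=[8, 6, 1, 7] cursor@6
After 3 (delete_current): list=[8, 1, 7] cursor@1
After 4 (delete_current): list=[8, 7] cursor@7
After 5 (insert_after(86)): list=[8, 7, 86] cursor@7
After 6 (prev): list=[8, 7, 86] cursor@8
After 7 (insert_before(97)): list=[97, 8, 7, 86] cursor@8
After 8 (next): list=[97, 8, 7, 86] cursor@7
After 9 (next): list=[97, 8, 7, 86] cursor@86
After 10 (delete_current): list=[97, 8, 7] cursor@7

Answer: 97 8 7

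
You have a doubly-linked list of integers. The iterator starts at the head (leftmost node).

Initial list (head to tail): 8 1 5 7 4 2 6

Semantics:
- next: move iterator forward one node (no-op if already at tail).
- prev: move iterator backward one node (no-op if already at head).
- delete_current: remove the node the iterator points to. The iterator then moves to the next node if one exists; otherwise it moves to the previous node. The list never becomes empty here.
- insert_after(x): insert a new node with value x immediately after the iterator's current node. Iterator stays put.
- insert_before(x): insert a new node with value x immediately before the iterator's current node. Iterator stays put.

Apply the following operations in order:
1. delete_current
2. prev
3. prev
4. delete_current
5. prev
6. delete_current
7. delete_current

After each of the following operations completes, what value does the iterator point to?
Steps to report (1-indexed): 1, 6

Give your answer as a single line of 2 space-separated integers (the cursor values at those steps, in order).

Answer: 1 7

Derivation:
After 1 (delete_current): list=[1, 5, 7, 4, 2, 6] cursor@1
After 2 (prev): list=[1, 5, 7, 4, 2, 6] cursor@1
After 3 (prev): list=[1, 5, 7, 4, 2, 6] cursor@1
After 4 (delete_current): list=[5, 7, 4, 2, 6] cursor@5
After 5 (prev): list=[5, 7, 4, 2, 6] cursor@5
After 6 (delete_current): list=[7, 4, 2, 6] cursor@7
After 7 (delete_current): list=[4, 2, 6] cursor@4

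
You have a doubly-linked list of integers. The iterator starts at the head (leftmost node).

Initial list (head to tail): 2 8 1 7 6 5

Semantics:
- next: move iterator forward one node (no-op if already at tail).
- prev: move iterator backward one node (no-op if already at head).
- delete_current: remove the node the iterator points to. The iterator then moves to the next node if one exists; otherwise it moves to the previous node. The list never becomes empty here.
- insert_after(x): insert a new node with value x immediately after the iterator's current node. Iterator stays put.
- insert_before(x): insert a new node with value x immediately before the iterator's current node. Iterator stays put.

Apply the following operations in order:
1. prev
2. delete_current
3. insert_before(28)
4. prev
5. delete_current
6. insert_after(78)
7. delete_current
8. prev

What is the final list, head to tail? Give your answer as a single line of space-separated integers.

After 1 (prev): list=[2, 8, 1, 7, 6, 5] cursor@2
After 2 (delete_current): list=[8, 1, 7, 6, 5] cursor@8
After 3 (insert_before(28)): list=[28, 8, 1, 7, 6, 5] cursor@8
After 4 (prev): list=[28, 8, 1, 7, 6, 5] cursor@28
After 5 (delete_current): list=[8, 1, 7, 6, 5] cursor@8
After 6 (insert_after(78)): list=[8, 78, 1, 7, 6, 5] cursor@8
After 7 (delete_current): list=[78, 1, 7, 6, 5] cursor@78
After 8 (prev): list=[78, 1, 7, 6, 5] cursor@78

Answer: 78 1 7 6 5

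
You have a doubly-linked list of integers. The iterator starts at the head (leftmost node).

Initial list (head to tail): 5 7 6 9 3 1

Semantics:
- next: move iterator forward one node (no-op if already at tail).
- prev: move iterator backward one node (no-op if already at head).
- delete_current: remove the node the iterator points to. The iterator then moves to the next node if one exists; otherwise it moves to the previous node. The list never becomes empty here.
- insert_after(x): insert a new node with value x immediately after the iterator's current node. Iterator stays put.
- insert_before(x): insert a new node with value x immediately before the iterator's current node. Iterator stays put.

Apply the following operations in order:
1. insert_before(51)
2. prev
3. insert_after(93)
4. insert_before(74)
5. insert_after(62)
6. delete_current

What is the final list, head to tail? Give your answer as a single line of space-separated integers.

After 1 (insert_before(51)): list=[51, 5, 7, 6, 9, 3, 1] cursor@5
After 2 (prev): list=[51, 5, 7, 6, 9, 3, 1] cursor@51
After 3 (insert_after(93)): list=[51, 93, 5, 7, 6, 9, 3, 1] cursor@51
After 4 (insert_before(74)): list=[74, 51, 93, 5, 7, 6, 9, 3, 1] cursor@51
After 5 (insert_after(62)): list=[74, 51, 62, 93, 5, 7, 6, 9, 3, 1] cursor@51
After 6 (delete_current): list=[74, 62, 93, 5, 7, 6, 9, 3, 1] cursor@62

Answer: 74 62 93 5 7 6 9 3 1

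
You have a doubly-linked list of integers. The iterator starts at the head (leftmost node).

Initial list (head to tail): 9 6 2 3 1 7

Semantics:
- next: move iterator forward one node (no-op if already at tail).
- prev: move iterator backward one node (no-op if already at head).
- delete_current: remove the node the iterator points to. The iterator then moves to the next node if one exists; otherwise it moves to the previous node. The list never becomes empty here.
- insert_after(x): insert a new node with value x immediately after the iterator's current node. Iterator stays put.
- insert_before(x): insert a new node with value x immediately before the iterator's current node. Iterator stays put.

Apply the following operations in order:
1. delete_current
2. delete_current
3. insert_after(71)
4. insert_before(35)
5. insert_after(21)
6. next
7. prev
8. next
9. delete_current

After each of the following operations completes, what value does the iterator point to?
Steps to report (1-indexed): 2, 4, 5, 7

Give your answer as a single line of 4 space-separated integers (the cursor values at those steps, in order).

After 1 (delete_current): list=[6, 2, 3, 1, 7] cursor@6
After 2 (delete_current): list=[2, 3, 1, 7] cursor@2
After 3 (insert_after(71)): list=[2, 71, 3, 1, 7] cursor@2
After 4 (insert_before(35)): list=[35, 2, 71, 3, 1, 7] cursor@2
After 5 (insert_after(21)): list=[35, 2, 21, 71, 3, 1, 7] cursor@2
After 6 (next): list=[35, 2, 21, 71, 3, 1, 7] cursor@21
After 7 (prev): list=[35, 2, 21, 71, 3, 1, 7] cursor@2
After 8 (next): list=[35, 2, 21, 71, 3, 1, 7] cursor@21
After 9 (delete_current): list=[35, 2, 71, 3, 1, 7] cursor@71

Answer: 2 2 2 2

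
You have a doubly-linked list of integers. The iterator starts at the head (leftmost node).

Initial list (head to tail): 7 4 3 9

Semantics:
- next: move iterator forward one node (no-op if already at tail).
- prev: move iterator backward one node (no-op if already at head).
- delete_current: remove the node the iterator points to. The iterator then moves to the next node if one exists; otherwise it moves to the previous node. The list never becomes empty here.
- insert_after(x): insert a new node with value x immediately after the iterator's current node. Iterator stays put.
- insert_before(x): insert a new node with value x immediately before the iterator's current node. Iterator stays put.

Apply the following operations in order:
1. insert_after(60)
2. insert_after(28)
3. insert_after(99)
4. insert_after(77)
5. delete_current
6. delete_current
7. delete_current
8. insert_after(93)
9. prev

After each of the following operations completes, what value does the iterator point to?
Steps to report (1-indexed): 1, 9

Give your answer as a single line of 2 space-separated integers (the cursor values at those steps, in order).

Answer: 7 28

Derivation:
After 1 (insert_after(60)): list=[7, 60, 4, 3, 9] cursor@7
After 2 (insert_after(28)): list=[7, 28, 60, 4, 3, 9] cursor@7
After 3 (insert_after(99)): list=[7, 99, 28, 60, 4, 3, 9] cursor@7
After 4 (insert_after(77)): list=[7, 77, 99, 28, 60, 4, 3, 9] cursor@7
After 5 (delete_current): list=[77, 99, 28, 60, 4, 3, 9] cursor@77
After 6 (delete_current): list=[99, 28, 60, 4, 3, 9] cursor@99
After 7 (delete_current): list=[28, 60, 4, 3, 9] cursor@28
After 8 (insert_after(93)): list=[28, 93, 60, 4, 3, 9] cursor@28
After 9 (prev): list=[28, 93, 60, 4, 3, 9] cursor@28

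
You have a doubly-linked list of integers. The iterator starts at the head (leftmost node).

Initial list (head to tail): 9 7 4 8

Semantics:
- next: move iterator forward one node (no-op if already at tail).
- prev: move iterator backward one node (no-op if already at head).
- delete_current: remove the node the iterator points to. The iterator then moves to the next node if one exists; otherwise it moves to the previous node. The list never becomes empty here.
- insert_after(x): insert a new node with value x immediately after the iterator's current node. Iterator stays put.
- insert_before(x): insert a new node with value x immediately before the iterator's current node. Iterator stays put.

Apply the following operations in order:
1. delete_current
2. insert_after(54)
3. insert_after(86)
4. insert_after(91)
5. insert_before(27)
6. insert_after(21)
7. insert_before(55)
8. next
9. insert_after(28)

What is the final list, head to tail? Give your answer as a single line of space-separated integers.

After 1 (delete_current): list=[7, 4, 8] cursor@7
After 2 (insert_after(54)): list=[7, 54, 4, 8] cursor@7
After 3 (insert_after(86)): list=[7, 86, 54, 4, 8] cursor@7
After 4 (insert_after(91)): list=[7, 91, 86, 54, 4, 8] cursor@7
After 5 (insert_before(27)): list=[27, 7, 91, 86, 54, 4, 8] cursor@7
After 6 (insert_after(21)): list=[27, 7, 21, 91, 86, 54, 4, 8] cursor@7
After 7 (insert_before(55)): list=[27, 55, 7, 21, 91, 86, 54, 4, 8] cursor@7
After 8 (next): list=[27, 55, 7, 21, 91, 86, 54, 4, 8] cursor@21
After 9 (insert_after(28)): list=[27, 55, 7, 21, 28, 91, 86, 54, 4, 8] cursor@21

Answer: 27 55 7 21 28 91 86 54 4 8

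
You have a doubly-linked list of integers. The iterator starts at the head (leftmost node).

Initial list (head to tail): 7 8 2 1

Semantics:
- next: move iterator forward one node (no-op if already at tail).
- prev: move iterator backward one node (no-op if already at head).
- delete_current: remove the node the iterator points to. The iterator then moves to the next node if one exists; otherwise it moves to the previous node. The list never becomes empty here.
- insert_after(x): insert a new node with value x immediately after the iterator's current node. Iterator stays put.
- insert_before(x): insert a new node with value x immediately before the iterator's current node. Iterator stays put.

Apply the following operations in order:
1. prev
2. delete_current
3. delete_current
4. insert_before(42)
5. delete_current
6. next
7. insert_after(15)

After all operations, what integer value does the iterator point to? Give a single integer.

After 1 (prev): list=[7, 8, 2, 1] cursor@7
After 2 (delete_current): list=[8, 2, 1] cursor@8
After 3 (delete_current): list=[2, 1] cursor@2
After 4 (insert_before(42)): list=[42, 2, 1] cursor@2
After 5 (delete_current): list=[42, 1] cursor@1
After 6 (next): list=[42, 1] cursor@1
After 7 (insert_after(15)): list=[42, 1, 15] cursor@1

Answer: 1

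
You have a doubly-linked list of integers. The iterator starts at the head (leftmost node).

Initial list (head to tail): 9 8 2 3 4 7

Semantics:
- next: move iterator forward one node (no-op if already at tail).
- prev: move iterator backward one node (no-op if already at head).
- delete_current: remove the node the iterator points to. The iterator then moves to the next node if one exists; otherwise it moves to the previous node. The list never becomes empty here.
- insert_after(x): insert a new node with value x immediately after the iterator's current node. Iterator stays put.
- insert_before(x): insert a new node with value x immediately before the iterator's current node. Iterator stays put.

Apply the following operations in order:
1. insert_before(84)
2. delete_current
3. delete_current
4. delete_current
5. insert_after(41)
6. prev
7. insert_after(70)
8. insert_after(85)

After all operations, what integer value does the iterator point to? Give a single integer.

After 1 (insert_before(84)): list=[84, 9, 8, 2, 3, 4, 7] cursor@9
After 2 (delete_current): list=[84, 8, 2, 3, 4, 7] cursor@8
After 3 (delete_current): list=[84, 2, 3, 4, 7] cursor@2
After 4 (delete_current): list=[84, 3, 4, 7] cursor@3
After 5 (insert_after(41)): list=[84, 3, 41, 4, 7] cursor@3
After 6 (prev): list=[84, 3, 41, 4, 7] cursor@84
After 7 (insert_after(70)): list=[84, 70, 3, 41, 4, 7] cursor@84
After 8 (insert_after(85)): list=[84, 85, 70, 3, 41, 4, 7] cursor@84

Answer: 84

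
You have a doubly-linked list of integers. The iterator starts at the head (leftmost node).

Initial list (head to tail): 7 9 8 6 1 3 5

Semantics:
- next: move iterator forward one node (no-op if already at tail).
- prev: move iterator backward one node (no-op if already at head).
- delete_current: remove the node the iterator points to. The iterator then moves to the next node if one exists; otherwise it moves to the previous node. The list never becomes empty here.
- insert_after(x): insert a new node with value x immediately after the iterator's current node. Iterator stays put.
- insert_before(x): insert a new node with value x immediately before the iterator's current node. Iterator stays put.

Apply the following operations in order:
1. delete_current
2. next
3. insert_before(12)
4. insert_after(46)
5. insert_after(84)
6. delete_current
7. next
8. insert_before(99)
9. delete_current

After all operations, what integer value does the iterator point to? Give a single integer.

After 1 (delete_current): list=[9, 8, 6, 1, 3, 5] cursor@9
After 2 (next): list=[9, 8, 6, 1, 3, 5] cursor@8
After 3 (insert_before(12)): list=[9, 12, 8, 6, 1, 3, 5] cursor@8
After 4 (insert_after(46)): list=[9, 12, 8, 46, 6, 1, 3, 5] cursor@8
After 5 (insert_after(84)): list=[9, 12, 8, 84, 46, 6, 1, 3, 5] cursor@8
After 6 (delete_current): list=[9, 12, 84, 46, 6, 1, 3, 5] cursor@84
After 7 (next): list=[9, 12, 84, 46, 6, 1, 3, 5] cursor@46
After 8 (insert_before(99)): list=[9, 12, 84, 99, 46, 6, 1, 3, 5] cursor@46
After 9 (delete_current): list=[9, 12, 84, 99, 6, 1, 3, 5] cursor@6

Answer: 6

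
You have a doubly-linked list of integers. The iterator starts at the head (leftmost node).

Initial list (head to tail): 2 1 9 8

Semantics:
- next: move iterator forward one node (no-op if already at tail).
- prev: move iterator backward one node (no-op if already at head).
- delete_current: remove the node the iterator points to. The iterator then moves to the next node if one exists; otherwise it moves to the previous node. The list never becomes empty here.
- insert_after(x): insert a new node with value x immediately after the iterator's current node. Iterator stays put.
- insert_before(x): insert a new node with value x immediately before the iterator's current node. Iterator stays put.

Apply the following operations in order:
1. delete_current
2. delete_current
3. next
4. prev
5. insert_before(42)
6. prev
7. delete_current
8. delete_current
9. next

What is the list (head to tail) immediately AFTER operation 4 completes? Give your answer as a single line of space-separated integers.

After 1 (delete_current): list=[1, 9, 8] cursor@1
After 2 (delete_current): list=[9, 8] cursor@9
After 3 (next): list=[9, 8] cursor@8
After 4 (prev): list=[9, 8] cursor@9

Answer: 9 8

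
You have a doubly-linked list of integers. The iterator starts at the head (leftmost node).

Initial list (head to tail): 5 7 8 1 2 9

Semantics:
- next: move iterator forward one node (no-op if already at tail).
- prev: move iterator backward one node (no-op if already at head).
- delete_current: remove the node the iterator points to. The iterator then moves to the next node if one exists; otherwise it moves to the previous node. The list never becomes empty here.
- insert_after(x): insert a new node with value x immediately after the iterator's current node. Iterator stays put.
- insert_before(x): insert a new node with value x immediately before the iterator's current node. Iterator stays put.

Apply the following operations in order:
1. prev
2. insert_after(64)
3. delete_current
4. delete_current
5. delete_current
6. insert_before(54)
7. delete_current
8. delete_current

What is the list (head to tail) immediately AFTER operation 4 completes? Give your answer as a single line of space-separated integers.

Answer: 7 8 1 2 9

Derivation:
After 1 (prev): list=[5, 7, 8, 1, 2, 9] cursor@5
After 2 (insert_after(64)): list=[5, 64, 7, 8, 1, 2, 9] cursor@5
After 3 (delete_current): list=[64, 7, 8, 1, 2, 9] cursor@64
After 4 (delete_current): list=[7, 8, 1, 2, 9] cursor@7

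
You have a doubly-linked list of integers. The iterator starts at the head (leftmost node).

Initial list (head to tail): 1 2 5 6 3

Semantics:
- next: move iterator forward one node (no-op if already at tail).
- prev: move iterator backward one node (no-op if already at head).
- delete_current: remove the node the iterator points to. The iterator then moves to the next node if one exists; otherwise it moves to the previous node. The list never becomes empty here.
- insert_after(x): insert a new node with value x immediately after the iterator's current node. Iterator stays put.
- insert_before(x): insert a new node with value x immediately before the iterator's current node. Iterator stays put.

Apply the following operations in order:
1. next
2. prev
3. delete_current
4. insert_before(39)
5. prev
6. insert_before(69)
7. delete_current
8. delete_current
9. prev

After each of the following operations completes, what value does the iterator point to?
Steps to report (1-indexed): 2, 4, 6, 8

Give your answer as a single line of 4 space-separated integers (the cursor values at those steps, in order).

After 1 (next): list=[1, 2, 5, 6, 3] cursor@2
After 2 (prev): list=[1, 2, 5, 6, 3] cursor@1
After 3 (delete_current): list=[2, 5, 6, 3] cursor@2
After 4 (insert_before(39)): list=[39, 2, 5, 6, 3] cursor@2
After 5 (prev): list=[39, 2, 5, 6, 3] cursor@39
After 6 (insert_before(69)): list=[69, 39, 2, 5, 6, 3] cursor@39
After 7 (delete_current): list=[69, 2, 5, 6, 3] cursor@2
After 8 (delete_current): list=[69, 5, 6, 3] cursor@5
After 9 (prev): list=[69, 5, 6, 3] cursor@69

Answer: 1 2 39 5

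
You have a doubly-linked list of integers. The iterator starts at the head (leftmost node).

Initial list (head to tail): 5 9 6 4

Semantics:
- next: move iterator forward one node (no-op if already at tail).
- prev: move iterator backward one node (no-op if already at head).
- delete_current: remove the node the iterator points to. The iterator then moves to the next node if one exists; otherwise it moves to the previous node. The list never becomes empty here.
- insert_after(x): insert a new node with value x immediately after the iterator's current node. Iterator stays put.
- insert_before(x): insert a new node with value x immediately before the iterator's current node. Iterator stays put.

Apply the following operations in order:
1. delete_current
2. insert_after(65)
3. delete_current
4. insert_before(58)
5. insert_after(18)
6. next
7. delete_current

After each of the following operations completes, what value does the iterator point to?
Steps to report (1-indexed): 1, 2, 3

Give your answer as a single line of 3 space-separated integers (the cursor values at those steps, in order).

After 1 (delete_current): list=[9, 6, 4] cursor@9
After 2 (insert_after(65)): list=[9, 65, 6, 4] cursor@9
After 3 (delete_current): list=[65, 6, 4] cursor@65
After 4 (insert_before(58)): list=[58, 65, 6, 4] cursor@65
After 5 (insert_after(18)): list=[58, 65, 18, 6, 4] cursor@65
After 6 (next): list=[58, 65, 18, 6, 4] cursor@18
After 7 (delete_current): list=[58, 65, 6, 4] cursor@6

Answer: 9 9 65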